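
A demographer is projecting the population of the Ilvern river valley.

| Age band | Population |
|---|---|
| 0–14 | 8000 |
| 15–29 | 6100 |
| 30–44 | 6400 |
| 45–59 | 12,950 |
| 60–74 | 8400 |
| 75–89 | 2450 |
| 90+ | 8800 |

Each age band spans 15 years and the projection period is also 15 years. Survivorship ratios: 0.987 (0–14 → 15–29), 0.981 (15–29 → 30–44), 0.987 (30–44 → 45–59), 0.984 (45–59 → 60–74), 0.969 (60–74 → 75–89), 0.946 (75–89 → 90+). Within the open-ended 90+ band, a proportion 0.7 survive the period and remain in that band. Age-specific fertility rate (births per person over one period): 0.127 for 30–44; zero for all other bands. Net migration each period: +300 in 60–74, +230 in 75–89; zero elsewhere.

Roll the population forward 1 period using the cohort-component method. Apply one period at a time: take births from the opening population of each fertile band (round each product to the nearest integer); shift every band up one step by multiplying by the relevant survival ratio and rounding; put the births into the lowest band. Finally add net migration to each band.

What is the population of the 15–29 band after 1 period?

Let group 1 be 0–14 through group 7 = 90+.
Period 1.
Births: 6400 × 0.127 = 813
Group 2: 8000 × 0.987 = 7896
Group 3: 6100 × 0.981 = 5984
Group 4: 6400 × 0.987 = 6317
Group 5: 12950 × 0.984 = 12743
Group 6: 8400 × 0.969 = 8140
Group 7: 2450 × 0.946 + 8800 × 0.7 = 2318 + 6160 = 8478
Net migration: Group 5 + 300 → 13043; Group 6 + 230 → 8370
End of period: [813, 7896, 5984, 6317, 13043, 8370, 8478]

7896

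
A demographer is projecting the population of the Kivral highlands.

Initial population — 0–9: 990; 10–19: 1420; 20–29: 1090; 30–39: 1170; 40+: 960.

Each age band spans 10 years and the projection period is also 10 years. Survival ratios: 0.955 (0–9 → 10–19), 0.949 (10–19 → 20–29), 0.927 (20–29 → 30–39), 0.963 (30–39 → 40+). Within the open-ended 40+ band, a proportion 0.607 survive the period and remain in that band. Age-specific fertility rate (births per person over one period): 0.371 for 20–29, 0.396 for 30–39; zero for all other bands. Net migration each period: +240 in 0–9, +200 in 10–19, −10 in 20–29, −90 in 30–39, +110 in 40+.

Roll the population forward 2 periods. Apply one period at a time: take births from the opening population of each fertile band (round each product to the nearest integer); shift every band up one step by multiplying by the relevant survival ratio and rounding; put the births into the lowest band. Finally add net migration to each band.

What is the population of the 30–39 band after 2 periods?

1150

Let band 1 be 0–9 through band 5 = 40+.
[period 1]
Births: 1090 × 0.371 = 404 ; 1170 × 0.396 = 463 → total 867
Band 2: 990 × 0.955 = 945
Band 3: 1420 × 0.949 = 1348
Band 4: 1090 × 0.927 = 1010
Band 5: 1170 × 0.963 + 960 × 0.607 = 1127 + 583 = 1710
Net migration: Band 1 + 240 → 1107; Band 2 + 200 → 1145; Band 3 − 10 → 1338; Band 4 − 90 → 920; Band 5 + 110 → 1820
→ [1107, 1145, 1338, 920, 1820]
[period 2]
Births: 1338 × 0.371 = 496 ; 920 × 0.396 = 364 → total 860
Band 2: 1107 × 0.955 = 1057
Band 3: 1145 × 0.949 = 1087
Band 4: 1338 × 0.927 = 1240
Band 5: 920 × 0.963 + 1820 × 0.607 = 886 + 1105 = 1991
Net migration: Band 1 + 240 → 1100; Band 2 + 200 → 1257; Band 3 − 10 → 1077; Band 4 − 90 → 1150; Band 5 + 110 → 2101
→ [1100, 1257, 1077, 1150, 2101]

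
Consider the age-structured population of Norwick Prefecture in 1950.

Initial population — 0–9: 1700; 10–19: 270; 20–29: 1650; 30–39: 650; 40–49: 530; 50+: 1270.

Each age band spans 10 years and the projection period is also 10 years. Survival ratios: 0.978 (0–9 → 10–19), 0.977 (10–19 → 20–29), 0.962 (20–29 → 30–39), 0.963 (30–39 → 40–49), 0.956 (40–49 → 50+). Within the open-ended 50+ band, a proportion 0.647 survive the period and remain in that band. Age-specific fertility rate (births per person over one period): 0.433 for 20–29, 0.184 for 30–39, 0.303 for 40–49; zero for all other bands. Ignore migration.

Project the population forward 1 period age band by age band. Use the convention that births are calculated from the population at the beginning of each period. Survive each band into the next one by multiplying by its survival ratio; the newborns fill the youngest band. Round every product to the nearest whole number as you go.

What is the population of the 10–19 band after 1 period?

1663

Period 1:
Births: 1650 × 0.433 = 714  |  650 × 0.184 = 120  |  530 × 0.303 = 161 → total 995
10–19: 1700 × 0.978 = 1663
20–29: 270 × 0.977 = 264
30–39: 1650 × 0.962 = 1587
40–49: 650 × 0.963 = 626
50+: 530 × 0.956 + 1270 × 0.647 = 507 + 822 = 1329
End of period: [995, 1663, 264, 1587, 626, 1329]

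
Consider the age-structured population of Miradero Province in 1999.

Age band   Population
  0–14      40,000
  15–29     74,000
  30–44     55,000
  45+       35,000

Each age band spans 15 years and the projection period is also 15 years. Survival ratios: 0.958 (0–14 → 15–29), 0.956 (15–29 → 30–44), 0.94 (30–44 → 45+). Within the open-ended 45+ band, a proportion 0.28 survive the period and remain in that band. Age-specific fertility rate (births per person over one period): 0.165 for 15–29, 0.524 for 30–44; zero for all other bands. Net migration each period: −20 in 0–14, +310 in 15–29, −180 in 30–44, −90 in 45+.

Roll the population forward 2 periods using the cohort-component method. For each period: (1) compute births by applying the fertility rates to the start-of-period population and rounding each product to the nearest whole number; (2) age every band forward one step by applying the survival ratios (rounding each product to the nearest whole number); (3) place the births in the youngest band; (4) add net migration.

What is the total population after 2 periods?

Period 1:
Births: 74000 × 0.165 = 12210 ; 55000 × 0.524 = 28820 → total 41030
15–29: 40000 × 0.958 = 38320
30–44: 74000 × 0.956 = 70744
45+: 55000 × 0.94 + 35000 × 0.28 = 51700 + 9800 = 61500
Net migration: 0–14 − 20 → 41010; 15–29 + 310 → 38630; 30–44 − 180 → 70564; 45+ − 90 → 61410
Giving 41010 / 38630 / 70564 / 61410.
Period 2:
Births: 38630 × 0.165 = 6374 ; 70564 × 0.524 = 36976 → total 43350
15–29: 41010 × 0.958 = 39288
30–44: 38630 × 0.956 = 36930
45+: 70564 × 0.94 + 61410 × 0.28 = 66330 + 17195 = 83525
Net migration: 0–14 − 20 → 43330; 15–29 + 310 → 39598; 30–44 − 180 → 36750; 45+ − 90 → 83435
Giving 43330 / 39598 / 36750 / 83435.
Total after period 2: 43330 + 39598 + 36750 + 83435 = 203113

203113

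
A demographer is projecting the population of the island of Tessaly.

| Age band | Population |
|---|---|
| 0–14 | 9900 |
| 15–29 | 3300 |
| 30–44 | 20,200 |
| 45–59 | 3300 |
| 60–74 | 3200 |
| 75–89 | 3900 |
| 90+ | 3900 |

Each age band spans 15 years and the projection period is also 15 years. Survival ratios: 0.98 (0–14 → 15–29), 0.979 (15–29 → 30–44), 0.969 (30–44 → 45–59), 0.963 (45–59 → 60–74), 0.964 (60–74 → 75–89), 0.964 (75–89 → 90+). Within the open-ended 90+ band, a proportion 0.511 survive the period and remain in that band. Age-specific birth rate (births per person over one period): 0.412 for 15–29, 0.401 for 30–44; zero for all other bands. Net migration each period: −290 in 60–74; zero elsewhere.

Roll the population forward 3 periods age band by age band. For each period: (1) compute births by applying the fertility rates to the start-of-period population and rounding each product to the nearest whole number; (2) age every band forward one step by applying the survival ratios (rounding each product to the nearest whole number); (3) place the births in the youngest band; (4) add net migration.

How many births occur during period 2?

Let band 1 be 0–14 through band 7 = 90+.
— Period 1 —
Births: 3300 × 0.412 = 1360 ; 20200 × 0.401 = 8100 — total 9460
Band 2: 9900 × 0.98 = 9702
Band 3: 3300 × 0.979 = 3231
Band 4: 20200 × 0.969 = 19574
Band 5: 3300 × 0.963 = 3178
Band 6: 3200 × 0.964 = 3085
Band 7: 3900 × 0.964 + 3900 × 0.511 = 3760 + 1993 = 5753
Net migration: Band 5 − 290 → 2888
→ [9460, 9702, 3231, 19574, 2888, 3085, 5753]
— Period 2 —
Births: 9702 × 0.412 = 3997 ; 3231 × 0.401 = 1296 — total 5293
Band 2: 9460 × 0.98 = 9271
Band 3: 9702 × 0.979 = 9498
Band 4: 3231 × 0.969 = 3131
Band 5: 19574 × 0.963 = 18850
Band 6: 2888 × 0.964 = 2784
Band 7: 3085 × 0.964 + 5753 × 0.511 = 2974 + 2940 = 5914
Net migration: Band 5 − 290 → 18560
→ [5293, 9271, 9498, 3131, 18560, 2784, 5914]

5293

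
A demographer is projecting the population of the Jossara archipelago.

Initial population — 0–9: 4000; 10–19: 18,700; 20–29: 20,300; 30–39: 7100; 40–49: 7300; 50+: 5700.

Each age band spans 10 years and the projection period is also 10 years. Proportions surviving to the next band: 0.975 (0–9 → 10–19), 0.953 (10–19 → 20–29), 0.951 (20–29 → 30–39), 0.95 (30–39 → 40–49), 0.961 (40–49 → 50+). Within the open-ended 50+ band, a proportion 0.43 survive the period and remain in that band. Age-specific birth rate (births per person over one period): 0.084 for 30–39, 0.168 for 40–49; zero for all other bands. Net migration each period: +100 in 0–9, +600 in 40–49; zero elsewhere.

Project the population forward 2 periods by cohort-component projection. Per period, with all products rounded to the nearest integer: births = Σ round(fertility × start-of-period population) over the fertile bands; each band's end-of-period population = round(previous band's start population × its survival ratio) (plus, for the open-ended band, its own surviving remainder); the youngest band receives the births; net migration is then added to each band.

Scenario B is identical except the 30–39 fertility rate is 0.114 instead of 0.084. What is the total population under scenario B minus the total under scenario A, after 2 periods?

Call the bands 1 to 6, youngest first.
Period 1:
Births: 7100 × 0.084 = 596, 7300 × 0.168 = 1226 ⇒ total 1822
Band 2: 4000 × 0.975 = 3900
Band 3: 18700 × 0.953 = 17821
Band 4: 20300 × 0.951 = 19305
Band 5: 7100 × 0.95 = 6745
Band 6: 7300 × 0.961 + 5700 × 0.43 = 7015 + 2451 = 9466
Net migration: Band 1 + 100 → 1922; Band 5 + 600 → 7345
→ [1922, 3900, 17821, 19305, 7345, 9466]
Period 2:
Births: 19305 × 0.084 = 1622, 7345 × 0.168 = 1234 ⇒ total 2856
Band 2: 1922 × 0.975 = 1874
Band 3: 3900 × 0.953 = 3717
Band 4: 17821 × 0.951 = 16948
Band 5: 19305 × 0.95 = 18340
Band 6: 7345 × 0.961 + 9466 × 0.43 = 7059 + 4070 = 11129
Net migration: Band 1 + 100 → 2956; Band 5 + 600 → 18940
→ [2956, 1874, 3717, 16948, 18940, 11129]
Scenario A total after 2 periods: 55564
Scenario B projection —
Period 1:
Births: 7100 × 0.114 = 809, 7300 × 0.168 = 1226 ⇒ total 2035
Band 2: 4000 × 0.975 = 3900
Band 3: 18700 × 0.953 = 17821
Band 4: 20300 × 0.951 = 19305
Band 5: 7100 × 0.95 = 6745
Band 6: 7300 × 0.961 + 5700 × 0.43 = 7015 + 2451 = 9466
Net migration: Band 1 + 100 → 2135; Band 5 + 600 → 7345
→ [2135, 3900, 17821, 19305, 7345, 9466]
Period 2:
Births: 19305 × 0.114 = 2201, 7345 × 0.168 = 1234 ⇒ total 3435
Band 2: 2135 × 0.975 = 2082
Band 3: 3900 × 0.953 = 3717
Band 4: 17821 × 0.951 = 16948
Band 5: 19305 × 0.95 = 18340
Band 6: 7345 × 0.961 + 9466 × 0.43 = 7059 + 4070 = 11129
Net migration: Band 1 + 100 → 3535; Band 5 + 600 → 18940
→ [3535, 2082, 3717, 16948, 18940, 11129]
Scenario B total after 2 periods: 56351
Difference B − A = 56351 − 55564 = 787

787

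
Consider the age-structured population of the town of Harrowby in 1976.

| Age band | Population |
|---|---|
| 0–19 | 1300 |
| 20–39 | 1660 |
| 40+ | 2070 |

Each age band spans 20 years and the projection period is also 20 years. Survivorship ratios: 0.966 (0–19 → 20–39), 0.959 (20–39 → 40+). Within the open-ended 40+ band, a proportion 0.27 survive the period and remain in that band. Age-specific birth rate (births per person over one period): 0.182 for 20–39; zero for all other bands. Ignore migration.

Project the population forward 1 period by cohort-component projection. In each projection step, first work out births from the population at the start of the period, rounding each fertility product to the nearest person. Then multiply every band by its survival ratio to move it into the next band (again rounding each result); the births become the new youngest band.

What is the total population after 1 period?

— Period 1 —
Births: 1660 × 0.182 = 302
20–39: 1300 × 0.966 = 1256
40+: 1660 × 0.959 + 2070 × 0.27 = 1592 + 559 = 2151
Population now: 0–19=302, 20–39=1256, 40+=2151
Total after period 1: 302 + 1256 + 2151 = 3709

3709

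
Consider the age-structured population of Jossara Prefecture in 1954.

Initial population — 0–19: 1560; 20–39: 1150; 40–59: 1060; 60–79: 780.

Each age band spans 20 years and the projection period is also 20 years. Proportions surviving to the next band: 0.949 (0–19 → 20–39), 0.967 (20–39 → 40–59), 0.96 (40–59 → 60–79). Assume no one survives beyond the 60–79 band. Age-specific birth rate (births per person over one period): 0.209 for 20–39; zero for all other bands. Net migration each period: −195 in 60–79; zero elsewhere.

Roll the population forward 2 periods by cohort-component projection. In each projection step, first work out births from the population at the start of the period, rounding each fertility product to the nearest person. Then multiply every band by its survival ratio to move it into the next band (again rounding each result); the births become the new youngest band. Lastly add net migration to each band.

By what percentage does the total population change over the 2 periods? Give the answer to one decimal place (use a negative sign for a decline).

— Period 1 —
Births: 1150 × 0.209 = 240
20–39: 1560 × 0.949 = 1480
40–59: 1150 × 0.967 = 1112
60–79: 1060 × 0.96 = 1018
Net migration: 60–79 − 195 → 823
Giving 240 / 1480 / 1112 / 823.
— Period 2 —
Births: 1480 × 0.209 = 309
20–39: 240 × 0.949 = 228
40–59: 1480 × 0.967 = 1431
60–79: 1112 × 0.96 = 1068
Net migration: 60–79 − 195 → 873
Giving 309 / 228 / 1431 / 873.
Total: 4550 → 2841; change = -1709; percentage change = -37.6%

-37.6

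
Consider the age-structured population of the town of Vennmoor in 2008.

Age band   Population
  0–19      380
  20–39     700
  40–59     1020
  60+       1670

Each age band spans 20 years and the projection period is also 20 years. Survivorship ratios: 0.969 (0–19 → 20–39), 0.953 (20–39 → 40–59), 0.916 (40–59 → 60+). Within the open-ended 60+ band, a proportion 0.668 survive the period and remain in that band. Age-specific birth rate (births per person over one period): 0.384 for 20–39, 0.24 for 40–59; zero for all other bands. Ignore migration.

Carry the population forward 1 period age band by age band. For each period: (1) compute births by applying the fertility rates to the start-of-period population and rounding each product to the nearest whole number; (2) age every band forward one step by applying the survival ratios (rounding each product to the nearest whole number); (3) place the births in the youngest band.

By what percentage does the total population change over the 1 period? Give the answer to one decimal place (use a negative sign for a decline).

Let band 1 be 0–19 through band 4 = 60+.
After projecting period 1:
Births: 700 × 0.384 = 269  |  1020 × 0.24 = 245 → total 514
Band 2: 380 × 0.969 = 368
Band 3: 700 × 0.953 = 667
Band 4: 1020 × 0.916 + 1670 × 0.668 = 934 + 1116 = 2050
→ [514, 368, 667, 2050]
Total: 3770 → 3599; change = -171; percentage change = -4.5%

-4.5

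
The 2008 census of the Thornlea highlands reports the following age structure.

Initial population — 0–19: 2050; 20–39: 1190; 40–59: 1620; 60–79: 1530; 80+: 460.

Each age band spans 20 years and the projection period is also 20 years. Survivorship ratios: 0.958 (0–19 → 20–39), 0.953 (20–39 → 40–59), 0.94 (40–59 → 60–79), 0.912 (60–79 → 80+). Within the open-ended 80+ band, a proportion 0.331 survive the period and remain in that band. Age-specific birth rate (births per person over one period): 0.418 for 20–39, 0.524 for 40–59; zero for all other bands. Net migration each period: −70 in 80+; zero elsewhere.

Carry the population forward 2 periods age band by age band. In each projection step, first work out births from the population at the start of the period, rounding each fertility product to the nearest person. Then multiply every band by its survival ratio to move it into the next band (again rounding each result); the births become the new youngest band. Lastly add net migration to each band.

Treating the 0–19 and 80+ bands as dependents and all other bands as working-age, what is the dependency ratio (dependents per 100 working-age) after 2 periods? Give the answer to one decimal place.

76.2

(Bands numbered youngest = 1 to oldest = 5.)
Period 1:
Births: 1190 × 0.418 = 497  |  1620 × 0.524 = 849 → 1346
Band 2: 2050 × 0.958 = 1964
Band 3: 1190 × 0.953 = 1134
Band 4: 1620 × 0.94 = 1523
Band 5: 1530 × 0.912 + 460 × 0.331 = 1395 + 152 = 1547
Net migration: Band 5 − 70 → 1477
→ [1346, 1964, 1134, 1523, 1477]
Period 2:
Births: 1964 × 0.418 = 821  |  1134 × 0.524 = 594 → 1415
Band 2: 1346 × 0.958 = 1289
Band 3: 1964 × 0.953 = 1872
Band 4: 1134 × 0.94 = 1066
Band 5: 1523 × 0.912 + 1477 × 0.331 = 1389 + 489 = 1878
Net migration: Band 5 − 70 → 1808
→ [1415, 1289, 1872, 1066, 1808]
Dependents (band 0–19 + band 80+) = 1415 + 1808 = 3223; working-age = 4227; ratio = 3223/4227 × 100 = 76.2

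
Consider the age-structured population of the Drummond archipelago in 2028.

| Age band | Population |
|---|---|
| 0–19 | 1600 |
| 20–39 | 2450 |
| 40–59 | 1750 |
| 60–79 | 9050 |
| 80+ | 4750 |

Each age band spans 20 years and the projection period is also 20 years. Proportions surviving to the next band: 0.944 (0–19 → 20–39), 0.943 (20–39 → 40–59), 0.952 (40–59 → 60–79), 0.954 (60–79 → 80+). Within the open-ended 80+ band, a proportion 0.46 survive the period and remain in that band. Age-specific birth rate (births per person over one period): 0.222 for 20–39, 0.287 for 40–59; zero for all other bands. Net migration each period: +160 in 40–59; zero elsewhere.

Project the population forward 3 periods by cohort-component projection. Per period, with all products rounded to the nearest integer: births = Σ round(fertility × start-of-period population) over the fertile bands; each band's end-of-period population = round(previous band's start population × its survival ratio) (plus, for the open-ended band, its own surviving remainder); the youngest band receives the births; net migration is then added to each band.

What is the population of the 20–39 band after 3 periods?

986

After projecting period 1:
Births: 2450 × 0.222 = 544 ; 1750 × 0.287 = 502 → 1046
20–39: 1600 × 0.944 = 1510
40–59: 2450 × 0.943 = 2310
60–79: 1750 × 0.952 = 1666
80+: 9050 × 0.954 + 4750 × 0.46 = 8634 + 2185 = 10819
Net migration: 40–59 + 160 → 2470
→ [1046, 1510, 2470, 1666, 10819]
After projecting period 2:
Births: 1510 × 0.222 = 335 ; 2470 × 0.287 = 709 → 1044
20–39: 1046 × 0.944 = 987
40–59: 1510 × 0.943 = 1424
60–79: 2470 × 0.952 = 2351
80+: 1666 × 0.954 + 10819 × 0.46 = 1589 + 4977 = 6566
Net migration: 40–59 + 160 → 1584
→ [1044, 987, 1584, 2351, 6566]
After projecting period 3:
Births: 987 × 0.222 = 219 ; 1584 × 0.287 = 455 → 674
20–39: 1044 × 0.944 = 986
40–59: 987 × 0.943 = 931
60–79: 1584 × 0.952 = 1508
80+: 2351 × 0.954 + 6566 × 0.46 = 2243 + 3020 = 5263
Net migration: 40–59 + 160 → 1091
→ [674, 986, 1091, 1508, 5263]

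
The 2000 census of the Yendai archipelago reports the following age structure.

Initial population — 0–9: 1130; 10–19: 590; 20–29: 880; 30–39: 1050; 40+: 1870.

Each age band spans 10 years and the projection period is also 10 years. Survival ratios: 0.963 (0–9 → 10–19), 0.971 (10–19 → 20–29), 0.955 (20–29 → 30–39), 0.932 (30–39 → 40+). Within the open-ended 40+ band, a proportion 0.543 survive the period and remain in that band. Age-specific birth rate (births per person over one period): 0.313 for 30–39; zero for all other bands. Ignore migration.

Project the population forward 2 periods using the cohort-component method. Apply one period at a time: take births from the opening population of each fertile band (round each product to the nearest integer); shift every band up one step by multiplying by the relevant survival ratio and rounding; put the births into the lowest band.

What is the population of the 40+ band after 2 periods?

(Groups numbered youngest = 1 to oldest = 5.)
Period 1:
Births: 1050 × 0.313 = 329
Group 2: 1130 × 0.963 = 1088
Group 3: 590 × 0.971 = 573
Group 4: 880 × 0.955 = 840
Group 5: 1050 × 0.932 + 1870 × 0.543 = 979 + 1015 = 1994
Population now: 0–9=329, 10–19=1088, 20–29=573, 30–39=840, 40+=1994
Period 2:
Births: 840 × 0.313 = 263
Group 2: 329 × 0.963 = 317
Group 3: 1088 × 0.971 = 1056
Group 4: 573 × 0.955 = 547
Group 5: 840 × 0.932 + 1994 × 0.543 = 783 + 1083 = 1866
Population now: 0–9=263, 10–19=317, 20–29=1056, 30–39=547, 40+=1866

1866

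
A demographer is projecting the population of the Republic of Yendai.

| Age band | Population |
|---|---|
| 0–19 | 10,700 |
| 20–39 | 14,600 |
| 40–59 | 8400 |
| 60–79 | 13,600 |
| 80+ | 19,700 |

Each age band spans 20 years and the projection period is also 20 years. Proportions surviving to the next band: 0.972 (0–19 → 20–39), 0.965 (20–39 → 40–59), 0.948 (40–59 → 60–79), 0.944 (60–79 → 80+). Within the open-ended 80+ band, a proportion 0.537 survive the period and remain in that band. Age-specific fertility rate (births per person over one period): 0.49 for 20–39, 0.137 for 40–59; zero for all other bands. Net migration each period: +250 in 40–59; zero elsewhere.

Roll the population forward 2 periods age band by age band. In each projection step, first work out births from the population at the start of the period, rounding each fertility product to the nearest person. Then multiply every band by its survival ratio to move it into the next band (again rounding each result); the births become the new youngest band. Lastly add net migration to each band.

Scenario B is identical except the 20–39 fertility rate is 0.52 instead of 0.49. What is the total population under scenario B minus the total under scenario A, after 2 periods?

— Period 1 —
Births: 14600 × 0.49 = 7154 ; 8400 × 0.137 = 1151 → total 8305
20–39: 10700 × 0.972 = 10400
40–59: 14600 × 0.965 = 14089
60–79: 8400 × 0.948 = 7963
80+: 13600 × 0.944 + 19700 × 0.537 = 12838 + 10579 = 23417
Net migration: 40–59 + 250 → 14339
Population now: 0–19=8305, 20–39=10400, 40–59=14339, 60–79=7963, 80+=23417
— Period 2 —
Births: 10400 × 0.49 = 5096 ; 14339 × 0.137 = 1964 → total 7060
20–39: 8305 × 0.972 = 8072
40–59: 10400 × 0.965 = 10036
60–79: 14339 × 0.948 = 13593
80+: 7963 × 0.944 + 23417 × 0.537 = 7517 + 12575 = 20092
Net migration: 40–59 + 250 → 10286
Population now: 0–19=7060, 20–39=8072, 40–59=10286, 60–79=13593, 80+=20092
Scenario A total after 2 periods: 59103
Scenario B projection —
— Period 1 —
Births: 14600 × 0.52 = 7592 ; 8400 × 0.137 = 1151 → total 8743
20–39: 10700 × 0.972 = 10400
40–59: 14600 × 0.965 = 14089
60–79: 8400 × 0.948 = 7963
80+: 13600 × 0.944 + 19700 × 0.537 = 12838 + 10579 = 23417
Net migration: 40–59 + 250 → 14339
Population now: 0–19=8743, 20–39=10400, 40–59=14339, 60–79=7963, 80+=23417
— Period 2 —
Births: 10400 × 0.52 = 5408 ; 14339 × 0.137 = 1964 → total 7372
20–39: 8743 × 0.972 = 8498
40–59: 10400 × 0.965 = 10036
60–79: 14339 × 0.948 = 13593
80+: 7963 × 0.944 + 23417 × 0.537 = 7517 + 12575 = 20092
Net migration: 40–59 + 250 → 10286
Population now: 0–19=7372, 20–39=8498, 40–59=10286, 60–79=13593, 80+=20092
Scenario B total after 2 periods: 59841
Difference B − A = 59841 − 59103 = 738

738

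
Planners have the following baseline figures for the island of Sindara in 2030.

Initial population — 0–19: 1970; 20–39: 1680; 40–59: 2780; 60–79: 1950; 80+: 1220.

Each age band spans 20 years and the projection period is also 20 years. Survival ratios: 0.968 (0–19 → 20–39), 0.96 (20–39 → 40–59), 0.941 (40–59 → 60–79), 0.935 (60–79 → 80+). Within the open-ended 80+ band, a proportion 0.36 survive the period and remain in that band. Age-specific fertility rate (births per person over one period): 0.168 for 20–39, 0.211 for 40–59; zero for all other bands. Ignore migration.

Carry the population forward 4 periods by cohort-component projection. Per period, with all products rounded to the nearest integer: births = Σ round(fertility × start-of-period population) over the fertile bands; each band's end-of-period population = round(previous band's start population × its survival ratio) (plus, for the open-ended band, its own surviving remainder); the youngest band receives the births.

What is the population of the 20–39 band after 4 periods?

510

(Groups numbered youngest = 1 to oldest = 5.)
— Period 1 —
Births: 1680 × 0.168 = 282, 2780 × 0.211 = 587 ⇒ total 869
Group 2: 1970 × 0.968 = 1907
Group 3: 1680 × 0.96 = 1613
Group 4: 2780 × 0.941 = 2616
Group 5: 1950 × 0.935 + 1220 × 0.36 = 1823 + 439 = 2262
Population now: 0–19=869, 20–39=1907, 40–59=1613, 60–79=2616, 80+=2262
— Period 2 —
Births: 1907 × 0.168 = 320, 1613 × 0.211 = 340 ⇒ total 660
Group 2: 869 × 0.968 = 841
Group 3: 1907 × 0.96 = 1831
Group 4: 1613 × 0.941 = 1518
Group 5: 2616 × 0.935 + 2262 × 0.36 = 2446 + 814 = 3260
Population now: 0–19=660, 20–39=841, 40–59=1831, 60–79=1518, 80+=3260
— Period 3 —
Births: 841 × 0.168 = 141, 1831 × 0.211 = 386 ⇒ total 527
Group 2: 660 × 0.968 = 639
Group 3: 841 × 0.96 = 807
Group 4: 1831 × 0.941 = 1723
Group 5: 1518 × 0.935 + 3260 × 0.36 = 1419 + 1174 = 2593
Population now: 0–19=527, 20–39=639, 40–59=807, 60–79=1723, 80+=2593
— Period 4 —
Births: 639 × 0.168 = 107, 807 × 0.211 = 170 ⇒ total 277
Group 2: 527 × 0.968 = 510
Group 3: 639 × 0.96 = 613
Group 4: 807 × 0.941 = 759
Group 5: 1723 × 0.935 + 2593 × 0.36 = 1611 + 933 = 2544
Population now: 0–19=277, 20–39=510, 40–59=613, 60–79=759, 80+=2544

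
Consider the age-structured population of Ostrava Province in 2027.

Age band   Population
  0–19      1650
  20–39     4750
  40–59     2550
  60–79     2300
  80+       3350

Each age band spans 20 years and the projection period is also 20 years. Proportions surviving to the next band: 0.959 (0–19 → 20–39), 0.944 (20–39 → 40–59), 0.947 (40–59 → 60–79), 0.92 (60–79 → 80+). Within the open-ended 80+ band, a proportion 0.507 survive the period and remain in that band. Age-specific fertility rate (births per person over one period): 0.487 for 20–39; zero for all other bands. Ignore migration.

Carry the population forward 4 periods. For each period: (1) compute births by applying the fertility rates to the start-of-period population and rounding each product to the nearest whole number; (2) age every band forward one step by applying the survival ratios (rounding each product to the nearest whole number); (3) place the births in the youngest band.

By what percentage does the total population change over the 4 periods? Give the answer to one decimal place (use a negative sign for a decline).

Period 1.
Births: 4750 × 0.487 = 2313
20–39: 1650 × 0.959 = 1582
40–59: 4750 × 0.944 = 4484
60–79: 2550 × 0.947 = 2415
80+: 2300 × 0.92 + 3350 × 0.507 = 2116 + 1698 = 3814
Population now: 0–19=2313, 20–39=1582, 40–59=4484, 60–79=2415, 80+=3814
Period 2.
Births: 1582 × 0.487 = 770
20–39: 2313 × 0.959 = 2218
40–59: 1582 × 0.944 = 1493
60–79: 4484 × 0.947 = 4246
80+: 2415 × 0.92 + 3814 × 0.507 = 2222 + 1934 = 4156
Population now: 0–19=770, 20–39=2218, 40–59=1493, 60–79=4246, 80+=4156
Period 3.
Births: 2218 × 0.487 = 1080
20–39: 770 × 0.959 = 738
40–59: 2218 × 0.944 = 2094
60–79: 1493 × 0.947 = 1414
80+: 4246 × 0.92 + 4156 × 0.507 = 3906 + 2107 = 6013
Population now: 0–19=1080, 20–39=738, 40–59=2094, 60–79=1414, 80+=6013
Period 4.
Births: 738 × 0.487 = 359
20–39: 1080 × 0.959 = 1036
40–59: 738 × 0.944 = 697
60–79: 2094 × 0.947 = 1983
80+: 1414 × 0.92 + 6013 × 0.507 = 1301 + 3049 = 4350
Population now: 0–19=359, 20–39=1036, 40–59=697, 60–79=1983, 80+=4350
Total: 14600 → 8425; change = -6175; percentage change = -42.3%

-42.3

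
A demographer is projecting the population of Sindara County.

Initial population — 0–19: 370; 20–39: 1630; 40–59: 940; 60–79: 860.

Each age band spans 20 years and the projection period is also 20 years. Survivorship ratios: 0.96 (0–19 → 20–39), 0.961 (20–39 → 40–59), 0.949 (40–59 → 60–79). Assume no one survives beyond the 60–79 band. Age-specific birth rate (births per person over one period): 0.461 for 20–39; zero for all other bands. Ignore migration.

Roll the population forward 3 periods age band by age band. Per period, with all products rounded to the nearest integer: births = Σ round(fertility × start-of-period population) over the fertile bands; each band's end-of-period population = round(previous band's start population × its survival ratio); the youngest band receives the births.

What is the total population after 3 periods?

1506

— Period 1 —
Births: 1630 * 0.461 = 751
20–39: 370 * 0.96 = 355
40–59: 1630 * 0.961 = 1566
60–79: 940 * 0.949 = 892
Giving 751 / 355 / 1566 / 892.
— Period 2 —
Births: 355 * 0.461 = 164
20–39: 751 * 0.96 = 721
40–59: 355 * 0.961 = 341
60–79: 1566 * 0.949 = 1486
Giving 164 / 721 / 341 / 1486.
— Period 3 —
Births: 721 * 0.461 = 332
20–39: 164 * 0.96 = 157
40–59: 721 * 0.961 = 693
60–79: 341 * 0.949 = 324
Giving 332 / 157 / 693 / 324.
Total after period 3: 332 + 157 + 693 + 324 = 1506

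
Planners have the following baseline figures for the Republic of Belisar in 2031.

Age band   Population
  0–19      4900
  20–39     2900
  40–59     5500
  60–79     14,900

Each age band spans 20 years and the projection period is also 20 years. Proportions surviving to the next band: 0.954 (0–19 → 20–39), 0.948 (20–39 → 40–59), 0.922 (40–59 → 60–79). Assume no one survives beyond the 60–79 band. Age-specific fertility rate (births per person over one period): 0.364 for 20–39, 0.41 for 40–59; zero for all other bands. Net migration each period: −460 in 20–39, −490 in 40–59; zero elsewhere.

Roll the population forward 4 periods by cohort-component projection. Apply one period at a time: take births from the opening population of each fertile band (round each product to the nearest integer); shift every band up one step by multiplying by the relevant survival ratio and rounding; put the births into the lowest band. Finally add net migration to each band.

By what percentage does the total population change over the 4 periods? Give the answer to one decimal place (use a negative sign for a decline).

Period 1.
Births: 2900 * 0.364 = 1056, 5500 * 0.41 = 2255 ⇒ total 3311
20–39: 4900 * 0.954 = 4675
40–59: 2900 * 0.948 = 2749
60–79: 5500 * 0.922 = 5071
Net migration: 20–39 − 460 → 4215; 40–59 − 490 → 2259
→ [3311, 4215, 2259, 5071]
Period 2.
Births: 4215 * 0.364 = 1534, 2259 * 0.41 = 926 ⇒ total 2460
20–39: 3311 * 0.954 = 3159
40–59: 4215 * 0.948 = 3996
60–79: 2259 * 0.922 = 2083
Net migration: 20–39 − 460 → 2699; 40–59 − 490 → 3506
→ [2460, 2699, 3506, 2083]
Period 3.
Births: 2699 * 0.364 = 982, 3506 * 0.41 = 1437 ⇒ total 2419
20–39: 2460 * 0.954 = 2347
40–59: 2699 * 0.948 = 2559
60–79: 3506 * 0.922 = 3233
Net migration: 20–39 − 460 → 1887; 40–59 − 490 → 2069
→ [2419, 1887, 2069, 3233]
Period 4.
Births: 1887 * 0.364 = 687, 2069 * 0.41 = 848 ⇒ total 1535
20–39: 2419 * 0.954 = 2308
40–59: 1887 * 0.948 = 1789
60–79: 2069 * 0.922 = 1908
Net migration: 20–39 − 460 → 1848; 40–59 − 490 → 1299
→ [1535, 1848, 1299, 1908]
Total: 28200 → 6590; change = -21610; percentage change = -76.6%

-76.6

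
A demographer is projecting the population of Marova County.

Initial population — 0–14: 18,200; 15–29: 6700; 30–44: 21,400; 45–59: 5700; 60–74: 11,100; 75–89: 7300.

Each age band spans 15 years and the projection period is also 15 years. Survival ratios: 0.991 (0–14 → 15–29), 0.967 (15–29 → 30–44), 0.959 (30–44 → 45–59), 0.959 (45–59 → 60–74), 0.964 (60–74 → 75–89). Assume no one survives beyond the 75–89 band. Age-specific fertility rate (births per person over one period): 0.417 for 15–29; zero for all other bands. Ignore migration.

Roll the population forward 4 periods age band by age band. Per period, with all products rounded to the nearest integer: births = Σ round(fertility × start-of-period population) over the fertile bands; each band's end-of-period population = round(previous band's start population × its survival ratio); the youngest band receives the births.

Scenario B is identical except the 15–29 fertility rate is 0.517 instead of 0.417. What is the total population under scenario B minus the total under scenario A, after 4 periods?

Period 1:
Births: 6700 × 0.417 = 2794
15–29: 18200 × 0.991 = 18036
30–44: 6700 × 0.967 = 6479
45–59: 21400 × 0.959 = 20523
60–74: 5700 × 0.959 = 5466
75–89: 11100 × 0.964 = 10700
Population now: 0–14=2794, 15–29=18036, 30–44=6479, 45–59=20523, 60–74=5466, 75–89=10700
Period 2:
Births: 18036 × 0.417 = 7521
15–29: 2794 × 0.991 = 2769
30–44: 18036 × 0.967 = 17441
45–59: 6479 × 0.959 = 6213
60–74: 20523 × 0.959 = 19682
75–89: 5466 × 0.964 = 5269
Population now: 0–14=7521, 15–29=2769, 30–44=17441, 45–59=6213, 60–74=19682, 75–89=5269
Period 3:
Births: 2769 × 0.417 = 1155
15–29: 7521 × 0.991 = 7453
30–44: 2769 × 0.967 = 2678
45–59: 17441 × 0.959 = 16726
60–74: 6213 × 0.959 = 5958
75–89: 19682 × 0.964 = 18973
Population now: 0–14=1155, 15–29=7453, 30–44=2678, 45–59=16726, 60–74=5958, 75–89=18973
Period 4:
Births: 7453 × 0.417 = 3108
15–29: 1155 × 0.991 = 1145
30–44: 7453 × 0.967 = 7207
45–59: 2678 × 0.959 = 2568
60–74: 16726 × 0.959 = 16040
75–89: 5958 × 0.964 = 5744
Population now: 0–14=3108, 15–29=1145, 30–44=7207, 45–59=2568, 60–74=16040, 75–89=5744
Scenario A total after 4 periods: 35812
Scenario B projection —
Period 1:
Births: 6700 × 0.517 = 3464
15–29: 18200 × 0.991 = 18036
30–44: 6700 × 0.967 = 6479
45–59: 21400 × 0.959 = 20523
60–74: 5700 × 0.959 = 5466
75–89: 11100 × 0.964 = 10700
Population now: 0–14=3464, 15–29=18036, 30–44=6479, 45–59=20523, 60–74=5466, 75–89=10700
Period 2:
Births: 18036 × 0.517 = 9325
15–29: 3464 × 0.991 = 3433
30–44: 18036 × 0.967 = 17441
45–59: 6479 × 0.959 = 6213
60–74: 20523 × 0.959 = 19682
75–89: 5466 × 0.964 = 5269
Population now: 0–14=9325, 15–29=3433, 30–44=17441, 45–59=6213, 60–74=19682, 75–89=5269
Period 3:
Births: 3433 × 0.517 = 1775
15–29: 9325 × 0.991 = 9241
30–44: 3433 × 0.967 = 3320
45–59: 17441 × 0.959 = 16726
60–74: 6213 × 0.959 = 5958
75–89: 19682 × 0.964 = 18973
Population now: 0–14=1775, 15–29=9241, 30–44=3320, 45–59=16726, 60–74=5958, 75–89=18973
Period 4:
Births: 9241 × 0.517 = 4778
15–29: 1775 × 0.991 = 1759
30–44: 9241 × 0.967 = 8936
45–59: 3320 × 0.959 = 3184
60–74: 16726 × 0.959 = 16040
75–89: 5958 × 0.964 = 5744
Population now: 0–14=4778, 15–29=1759, 30–44=8936, 45–59=3184, 60–74=16040, 75–89=5744
Scenario B total after 4 periods: 40441
Difference B − A = 40441 − 35812 = 4629

4629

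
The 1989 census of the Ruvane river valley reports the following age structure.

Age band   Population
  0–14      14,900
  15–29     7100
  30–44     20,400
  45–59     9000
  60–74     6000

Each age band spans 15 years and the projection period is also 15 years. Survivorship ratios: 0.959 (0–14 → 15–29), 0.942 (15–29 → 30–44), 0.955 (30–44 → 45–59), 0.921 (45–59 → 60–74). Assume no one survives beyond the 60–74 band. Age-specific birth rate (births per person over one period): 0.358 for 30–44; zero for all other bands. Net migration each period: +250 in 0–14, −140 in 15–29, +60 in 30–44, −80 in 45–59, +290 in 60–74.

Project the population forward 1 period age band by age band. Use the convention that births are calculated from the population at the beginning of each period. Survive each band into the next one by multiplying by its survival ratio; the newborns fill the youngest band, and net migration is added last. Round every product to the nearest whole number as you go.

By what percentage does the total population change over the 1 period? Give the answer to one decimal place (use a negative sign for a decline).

Let group 1 be 0–14 through group 5 = 60–74.
— Period 1 —
Births: 20400 × 0.358 = 7303
Group 2: 14900 × 0.959 = 14289
Group 3: 7100 × 0.942 = 6688
Group 4: 20400 × 0.955 = 19482
Group 5: 9000 × 0.921 = 8289
Net migration: Group 1 + 250 → 7553; Group 2 − 140 → 14149; Group 3 + 60 → 6748; Group 4 − 80 → 19402; Group 5 + 290 → 8579
Giving 7553 / 14149 / 6748 / 19402 / 8579.
Total: 57400 → 56431; change = -969; percentage change = -1.7%

-1.7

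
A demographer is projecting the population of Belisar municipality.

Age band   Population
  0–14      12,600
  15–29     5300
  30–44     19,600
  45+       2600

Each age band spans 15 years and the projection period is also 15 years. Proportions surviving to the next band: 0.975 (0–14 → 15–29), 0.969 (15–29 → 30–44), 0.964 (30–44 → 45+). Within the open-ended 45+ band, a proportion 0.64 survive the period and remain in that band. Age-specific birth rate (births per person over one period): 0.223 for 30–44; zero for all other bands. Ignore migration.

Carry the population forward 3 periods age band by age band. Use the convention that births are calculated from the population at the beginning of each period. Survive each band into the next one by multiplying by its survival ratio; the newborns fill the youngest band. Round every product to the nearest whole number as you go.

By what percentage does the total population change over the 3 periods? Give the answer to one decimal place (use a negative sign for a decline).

-22.8

Let group 1 be 0–14 through group 4 = 45+.
After projecting period 1:
Births: 19600 × 0.223 = 4371
Group 2: 12600 × 0.975 = 12285
Group 3: 5300 × 0.969 = 5136
Group 4: 19600 × 0.964 + 2600 × 0.64 = 18894 + 1664 = 20558
End of period: [4371, 12285, 5136, 20558]
After projecting period 2:
Births: 5136 × 0.223 = 1145
Group 2: 4371 × 0.975 = 4262
Group 3: 12285 × 0.969 = 11904
Group 4: 5136 × 0.964 + 20558 × 0.64 = 4951 + 13157 = 18108
End of period: [1145, 4262, 11904, 18108]
After projecting period 3:
Births: 11904 × 0.223 = 2655
Group 2: 1145 × 0.975 = 1116
Group 3: 4262 × 0.969 = 4130
Group 4: 11904 × 0.964 + 18108 × 0.64 = 11475 + 11589 = 23064
End of period: [2655, 1116, 4130, 23064]
Total: 40100 → 30965; change = -9135; percentage change = -22.8%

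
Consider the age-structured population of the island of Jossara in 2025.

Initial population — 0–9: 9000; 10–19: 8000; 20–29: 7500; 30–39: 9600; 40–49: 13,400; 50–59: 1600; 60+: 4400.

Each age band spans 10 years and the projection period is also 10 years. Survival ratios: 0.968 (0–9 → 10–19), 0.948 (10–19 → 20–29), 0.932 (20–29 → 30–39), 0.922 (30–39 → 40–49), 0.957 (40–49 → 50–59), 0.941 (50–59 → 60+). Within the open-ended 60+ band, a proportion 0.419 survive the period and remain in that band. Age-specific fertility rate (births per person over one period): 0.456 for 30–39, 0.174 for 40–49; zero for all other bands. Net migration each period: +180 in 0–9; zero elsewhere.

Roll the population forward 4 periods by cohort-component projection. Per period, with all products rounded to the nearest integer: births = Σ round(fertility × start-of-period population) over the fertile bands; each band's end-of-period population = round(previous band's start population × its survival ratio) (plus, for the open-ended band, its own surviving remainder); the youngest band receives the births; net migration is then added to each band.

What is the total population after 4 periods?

Let band 1 be 0–9 through band 7 = 60+.
Period 1:
Births: 9600 × 0.456 = 4378 ; 13400 × 0.174 = 2332 ⇒ total 6710
Band 2: 9000 × 0.968 = 8712
Band 3: 8000 × 0.948 = 7584
Band 4: 7500 × 0.932 = 6990
Band 5: 9600 × 0.922 = 8851
Band 6: 13400 × 0.957 = 12824
Band 7: 1600 × 0.941 + 4400 × 0.419 = 1506 + 1844 = 3350
Net migration: Band 1 + 180 → 6890
End of period: [6890, 8712, 7584, 6990, 8851, 12824, 3350]
Period 2:
Births: 6990 × 0.456 = 3187 ; 8851 × 0.174 = 1540 ⇒ total 4727
Band 2: 6890 × 0.968 = 6670
Band 3: 8712 × 0.948 = 8259
Band 4: 7584 × 0.932 = 7068
Band 5: 6990 × 0.922 = 6445
Band 6: 8851 × 0.957 = 8470
Band 7: 12824 × 0.941 + 3350 × 0.419 = 12067 + 1404 = 13471
Net migration: Band 1 + 180 → 4907
End of period: [4907, 6670, 8259, 7068, 6445, 8470, 13471]
Period 3:
Births: 7068 × 0.456 = 3223 ; 6445 × 0.174 = 1121 ⇒ total 4344
Band 2: 4907 × 0.968 = 4750
Band 3: 6670 × 0.948 = 6323
Band 4: 8259 × 0.932 = 7697
Band 5: 7068 × 0.922 = 6517
Band 6: 6445 × 0.957 = 6168
Band 7: 8470 × 0.941 + 13471 × 0.419 = 7970 + 5644 = 13614
Net migration: Band 1 + 180 → 4524
End of period: [4524, 4750, 6323, 7697, 6517, 6168, 13614]
Period 4:
Births: 7697 × 0.456 = 3510 ; 6517 × 0.174 = 1134 ⇒ total 4644
Band 2: 4524 × 0.968 = 4379
Band 3: 4750 × 0.948 = 4503
Band 4: 6323 × 0.932 = 5893
Band 5: 7697 × 0.922 = 7097
Band 6: 6517 × 0.957 = 6237
Band 7: 6168 × 0.941 + 13614 × 0.419 = 5804 + 5704 = 11508
Net migration: Band 1 + 180 → 4824
End of period: [4824, 4379, 4503, 5893, 7097, 6237, 11508]
Total after period 4: 4824 + 4379 + 4503 + 5893 + 7097 + 6237 + 11508 = 44441

44441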